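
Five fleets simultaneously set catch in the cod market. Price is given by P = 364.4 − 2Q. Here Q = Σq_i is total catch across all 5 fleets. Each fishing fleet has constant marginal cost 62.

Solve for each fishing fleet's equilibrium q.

A representative fishing fleet's profit is π_i = q_i(364.4 − 2Q) − 62q_i, with Q = q_i + Σ_{j≠i} q_j.
First-order condition: 302.4 − 4q_i − 2Σ_{j≠i} q_j = 0.
With identical fishing fleets, set every q_j = q: then 302.4 − 4q − 8q = 0, i.e. q = 302.4/12 = 25.2.

25.2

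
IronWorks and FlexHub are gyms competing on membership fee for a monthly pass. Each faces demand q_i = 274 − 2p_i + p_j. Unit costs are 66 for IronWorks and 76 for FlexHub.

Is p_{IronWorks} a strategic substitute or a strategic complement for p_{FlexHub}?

IronWorks's profit: π = (p_{IronWorks} − 66)(274 − 2p_{IronWorks} + p_{FlexHub}).
∂π/∂p_{IronWorks} = 406 − 4p_{IronWorks} + p_{FlexHub} = 0 ⇒ p_{IronWorks} = 101.5 + 0.25p_{FlexHub}.
The best-response slope dp_{IronWorks}/dp_{FlexHub} = 0.25 > 0: the reaction function is upward-sloping, so the choices are strategic complements.

strategic complements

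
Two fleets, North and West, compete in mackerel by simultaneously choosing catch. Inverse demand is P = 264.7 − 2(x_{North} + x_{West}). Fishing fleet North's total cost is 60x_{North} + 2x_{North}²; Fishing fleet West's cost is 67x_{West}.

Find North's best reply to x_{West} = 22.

20.0875

Fishing fleet North's profit: π = x_{North}(264.7 − 2(x_{North} + x_{West})) − 60x_{North} − 2x_{North}².
∂π/∂x_{North} = 204.7 − 8x_{North} − 2x_{West} = 0, so x_{North} = 25.5875 − 0.25x_{West}.
At x_{West} = 22: x_{North} = 25.5875 − 0.25·22 = 20.0875.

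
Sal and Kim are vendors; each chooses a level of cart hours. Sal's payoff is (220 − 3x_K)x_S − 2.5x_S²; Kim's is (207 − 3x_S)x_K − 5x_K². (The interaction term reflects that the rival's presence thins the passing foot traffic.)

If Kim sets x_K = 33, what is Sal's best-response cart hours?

24.2

Expanding Sal's payoff: 220x_S − 3x_Kx_S − 2.5x_S².
∂π/∂x_S = 220 − 3x_K − 5x_S = 0, so x_S = 44 − 0.6x_K.
At x_K = 33: x_S = 44 − 0.6·33 = 24.2.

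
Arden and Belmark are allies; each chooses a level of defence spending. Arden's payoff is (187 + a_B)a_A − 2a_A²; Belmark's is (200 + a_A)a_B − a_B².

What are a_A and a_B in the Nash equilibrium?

82, 141

Expanding Arden's payoff: 187a_A + a_Ba_A − 2a_A².
∂π/∂a_A = 187 + a_B − 4a_A = 0, so a_A = 46.75 + 0.25a_B.
Likewise for Belmark: a_B = 100 + 0.5a_A.
Solving the two reaction functions simultaneously: (1 − (0.25)(0.5))a_A = 46.75 + 0.25·100, so 0.875a_A = 71.75 and a_A = 82.
Then a_B = 100 + 0.5·82 = 141.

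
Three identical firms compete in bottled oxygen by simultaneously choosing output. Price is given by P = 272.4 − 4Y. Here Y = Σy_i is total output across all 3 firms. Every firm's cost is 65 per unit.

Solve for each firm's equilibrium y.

12.9625

A representative firm's profit is π_i = y_i(272.4 − 4Y) − 65y_i, with Y = y_i + Σ_{j≠i} y_j.
First-order condition: 207.4 − 8y_i − 4Σ_{j≠i} y_j = 0.
In a symmetric equilibrium every firm chooses the same y, so Σ_{j≠i} y_j = 2y. The condition becomes 207.4 − 16y = 0, giving y = 207.4/16 = 12.9625.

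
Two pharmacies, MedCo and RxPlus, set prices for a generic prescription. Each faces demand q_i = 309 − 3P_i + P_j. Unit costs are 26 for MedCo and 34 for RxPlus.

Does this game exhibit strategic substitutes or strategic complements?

strategic complements

MedCo's profit: π = (P_{MedCo} − 26)(309 − 3P_{MedCo} + P_{RxPlus}).
∂π/∂P_{MedCo} = 387 − 6P_{MedCo} + P_{RxPlus} = 0 ⇒ P_{MedCo} = 64.5 + (1/6)P_{RxPlus}.
The best-response slope dP_{MedCo}/dP_{RxPlus} = 1/6 > 0: the reaction function is upward-sloping, so the choices are strategic complements.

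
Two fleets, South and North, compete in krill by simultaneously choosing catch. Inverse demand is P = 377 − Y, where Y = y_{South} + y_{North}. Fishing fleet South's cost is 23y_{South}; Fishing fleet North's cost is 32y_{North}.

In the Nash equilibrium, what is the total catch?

Fishing fleet South's profit: π = y_{South}(377 − (y_{South} + y_{North})) − 23y_{South}.
∂π/∂y_{South} = 354 − 2y_{South} − y_{North} = 0, so y_{South} = 177 − 0.5y_{North}.
By the same steps for North: y_{North} = 172.5 − 0.5y_{South}.
Plugging y_{North} into South's best response: y_{South} = 177 − 0.5(172.5 − 0.5y_{South}) ⇒ 0.75y_{South} = 90.75, so y_{South} = 121.
Then y_{North} = 172.5 − 0.5·121 = 112.
Total catch: 121 + 112 = 233.

233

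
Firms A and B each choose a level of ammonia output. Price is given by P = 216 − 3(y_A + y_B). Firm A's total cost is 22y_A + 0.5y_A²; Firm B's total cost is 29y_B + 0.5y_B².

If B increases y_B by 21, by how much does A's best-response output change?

-9

Firm A's profit: π = y_A(216 − 3(y_A + y_B)) − 22y_A − 0.5y_A².
∂π/∂y_A = 194 − 7y_A − 3y_B = 0, so y_A = 194/7 − (3/7)y_B.
The reaction-function slope is −3/7, so a 21-unit rise in y_B moves y_A by −3/7 × 21 = −9. A's best response falls — the actions are strategic substitutes.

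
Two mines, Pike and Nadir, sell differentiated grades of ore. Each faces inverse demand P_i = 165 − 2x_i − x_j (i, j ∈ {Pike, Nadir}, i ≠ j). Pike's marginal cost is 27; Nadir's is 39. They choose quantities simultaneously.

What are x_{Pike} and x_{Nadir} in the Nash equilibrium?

28.4, 24.4

Mine Pike's profit: π = x_{Pike}(165 − 2x_{Pike} − x_{Nadir}) − 27x_{Pike}.
∂π/∂x_{Pike} = 138 − 4x_{Pike} − x_{Nadir} = 0 ⇒ x_{Pike} = 34.5 − 0.25x_{Nadir}.
Similarly x_{Nadir} = 31.5 − 0.25x_{Pike}.
Solving the two reaction functions simultaneously: (1 − (−0.25)(−0.25))x_{Pike} = 34.5 − 0.25·31.5, so 0.9375x_{Pike} = 26.625 and x_{Pike} = 28.4.
Then x_{Nadir} = 31.5 − 0.25·28.4 = 24.4.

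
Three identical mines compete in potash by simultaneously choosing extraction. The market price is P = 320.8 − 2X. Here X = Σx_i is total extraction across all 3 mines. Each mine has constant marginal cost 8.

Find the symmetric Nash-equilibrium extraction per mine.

A representative mine's profit is π_i = x_i(320.8 − 2X) − 8x_i, with X = x_i + Σ_{j≠i} x_j.
First-order condition: 312.8 − 4x_i − 2Σ_{j≠i} x_j = 0.
In a symmetric equilibrium every mine chooses the same x, so Σ_{j≠i} x_j = 2x. The condition becomes 312.8 − 8x = 0, giving x = 312.8/8 = 39.1.

39.1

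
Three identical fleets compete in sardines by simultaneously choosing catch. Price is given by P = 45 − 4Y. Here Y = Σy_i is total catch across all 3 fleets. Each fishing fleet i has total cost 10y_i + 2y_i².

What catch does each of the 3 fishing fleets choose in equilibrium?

1.75

A representative fishing fleet's profit is π_i = y_i(45 − 4Y) − 10y_i − 2y_i², with Y = y_i + Σ_{j≠i} y_j.
First-order condition: 35 − 12y_i − 4Σ_{j≠i} y_j = 0.
With identical fishing fleets, set every y_j = y: then 35 − 12y − 8y = 0, i.e. y = 35/20 = 1.75.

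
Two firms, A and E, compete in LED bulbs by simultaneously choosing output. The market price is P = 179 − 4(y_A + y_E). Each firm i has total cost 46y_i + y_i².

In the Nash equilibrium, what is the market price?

Firm A's profit: π = y_A(179 − 4(y_A + y_E)) − 46y_A − y_A².
∂π/∂y_A = 133 − 10y_A − 4y_E = 0, so y_A = 13.3 − 0.4y_E.
The game is symmetric, so in equilibrium y_E = y_A: the reaction function gives 1.4y_A = 13.3, hence y_A = 9.5.
Equilibrium price: P = 179 − 4·19 = 103.

103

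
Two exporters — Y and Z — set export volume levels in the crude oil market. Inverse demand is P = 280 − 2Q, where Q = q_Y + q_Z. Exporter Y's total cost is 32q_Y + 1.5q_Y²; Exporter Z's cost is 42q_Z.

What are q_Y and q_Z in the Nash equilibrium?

Exporter Y's profit: π = q_Y(280 − 2(q_Y + q_Z)) − 32q_Y − 1.5q_Y².
∂π/∂q_Y = 248 − 7q_Y − 2q_Z = 0, so q_Y = 248/7 − (2/7)q_Z.
For Z: ∂π/∂q_Z = 238 − 4q_Z − 2q_Y = 0 ⇒ q_Z = 59.5 − 0.5q_Y.
Plugging q_Z into Y's best response: q_Y = 248/7 − (2/7)(59.5 − 0.5q_Y) ⇒ (6/7)q_Y = 129/7, so q_Y = 21.5.
Then q_Z = 59.5 − 0.5·21.5 = 48.75.

21.5, 48.75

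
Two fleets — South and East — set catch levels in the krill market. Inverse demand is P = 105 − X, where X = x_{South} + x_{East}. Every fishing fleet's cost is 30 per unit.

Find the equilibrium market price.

Fishing fleet South's profit: π = x_{South}(105 − (x_{South} + x_{East})) − 30x_{South}.
∂π/∂x_{South} = 75 − 2x_{South} − x_{East} = 0, so x_{South} = 37.5 − 0.5x_{East}.
The game is symmetric, so in equilibrium x_{East} = x_{South}: the reaction function gives 1.5x_{South} = 37.5, hence x_{South} = 25.
Equilibrium price: P = 105 − 50 = 55.

55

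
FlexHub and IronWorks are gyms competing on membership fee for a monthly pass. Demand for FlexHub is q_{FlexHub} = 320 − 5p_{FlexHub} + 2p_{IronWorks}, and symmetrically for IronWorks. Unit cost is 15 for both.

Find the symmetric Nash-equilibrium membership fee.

49.375

FlexHub's profit: π = (p_{FlexHub} − 15)(320 − 5p_{FlexHub} + 2p_{IronWorks}).
∂π/∂p_{FlexHub} = 395 − 10p_{FlexHub} + 2p_{IronWorks} = 0 ⇒ p_{FlexHub} = 39.5 + 0.2p_{IronWorks}.
Setting p_{FlexHub} = p_{IronWorks} in the reaction function: p_{FlexHub} = 39.5 + 0.2p_{FlexHub}, so p_{FlexHub} = 39.5 / 0.8 = 49.375.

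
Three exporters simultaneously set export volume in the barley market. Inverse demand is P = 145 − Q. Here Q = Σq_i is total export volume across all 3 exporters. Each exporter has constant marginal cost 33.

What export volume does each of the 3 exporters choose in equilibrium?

28

A representative exporter's profit is π_i = q_i(145 − Q) − 33q_i, with Q = q_i + Σ_{j≠i} q_j.
First-order condition: 112 − 2q_i − Σ_{j≠i} q_j = 0.
Imposing symmetry (q_j = q for all j) turns Σ_{j≠i} q_j into 2q, so 112 = 4q and q = 28.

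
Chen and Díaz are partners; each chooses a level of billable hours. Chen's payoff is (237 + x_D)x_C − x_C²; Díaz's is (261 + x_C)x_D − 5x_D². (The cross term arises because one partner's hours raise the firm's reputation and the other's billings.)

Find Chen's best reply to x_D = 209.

223

Expanding Chen's payoff: 237x_C + x_Dx_C − x_C².
∂π/∂x_C = 237 + x_D − 2x_C = 0, so x_C = 118.5 + 0.5x_D.
At x_D = 209: x_C = 118.5 + 0.5·209 = 223.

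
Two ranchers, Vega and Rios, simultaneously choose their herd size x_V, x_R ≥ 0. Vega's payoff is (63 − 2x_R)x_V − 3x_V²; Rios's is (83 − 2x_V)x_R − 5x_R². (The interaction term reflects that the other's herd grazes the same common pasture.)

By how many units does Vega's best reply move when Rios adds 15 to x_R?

Expanding Vega's payoff: 63x_V − 2x_Rx_V − 3x_V².
∂π/∂x_V = 63 − 2x_R − 6x_V = 0, so x_V = 10.5 − (1/3)x_R.
The reaction-function slope is −1/3, so a 15-unit rise in x_R moves x_V by −1/3 × 15 = −5. Vega's best response falls — the actions are strategic substitutes.

-5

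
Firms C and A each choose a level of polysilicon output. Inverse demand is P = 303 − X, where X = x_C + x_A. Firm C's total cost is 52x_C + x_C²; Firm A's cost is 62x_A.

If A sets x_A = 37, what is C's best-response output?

53.5

Firm C's profit: π = x_C(303 − (x_C + x_A)) − 52x_C − x_C².
∂π/∂x_C = 251 − 4x_C − x_A = 0, so x_C = 62.75 − 0.25x_A.
At x_A = 37: x_C = 62.75 − 0.25·37 = 53.5.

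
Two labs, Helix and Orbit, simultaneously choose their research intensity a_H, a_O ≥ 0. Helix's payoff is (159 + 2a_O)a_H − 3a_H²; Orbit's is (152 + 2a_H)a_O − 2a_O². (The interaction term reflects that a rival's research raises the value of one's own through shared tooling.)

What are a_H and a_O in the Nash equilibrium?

47, 61.5

Expanding Helix's payoff: 159a_H + 2a_Oa_H − 3a_H².
∂π/∂a_H = 159 + 2a_O − 6a_H = 0, so a_H = 26.5 + (1/3)a_O.
Likewise for Orbit: a_O = 38 + 0.5a_H.
Plugging a_O into Helix's best response: a_H = 26.5 + (1/3)(38 + 0.5a_H) ⇒ (5/6)a_H = 235/6, so a_H = 47.
Then a_O = 38 + 0.5·47 = 61.5.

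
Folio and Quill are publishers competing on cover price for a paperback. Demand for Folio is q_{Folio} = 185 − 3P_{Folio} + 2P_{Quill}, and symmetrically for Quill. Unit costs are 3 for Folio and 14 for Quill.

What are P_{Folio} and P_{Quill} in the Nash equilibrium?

50.5625, 54.6875

Folio's profit: π = (P_{Folio} − 3)(185 − 3P_{Folio} + 2P_{Quill}).
∂π/∂P_{Folio} = 194 − 6P_{Folio} + 2P_{Quill} = 0 ⇒ P_{Folio} = 97/3 + (1/3)P_{Quill}.
Similarly P_{Quill} = 227/6 + (1/3)P_{Folio}.
Solving the two reaction functions simultaneously: (1 − (1/3)(1/3))P_{Folio} = 97/3 + (1/3)·(227/6), so (8/9)P_{Folio} = 809/18 and P_{Folio} = 50.5625.
Then P_{Quill} = 227/6 + (1/3)·50.5625 = 54.6875.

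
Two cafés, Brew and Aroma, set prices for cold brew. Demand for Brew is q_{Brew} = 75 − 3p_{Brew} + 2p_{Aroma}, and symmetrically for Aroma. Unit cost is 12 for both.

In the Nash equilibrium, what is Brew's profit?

Brew's profit: π = (p_{Brew} − 12)(75 − 3p_{Brew} + 2p_{Aroma}).
∂π/∂p_{Brew} = 111 − 6p_{Brew} + 2p_{Aroma} = 0 ⇒ p_{Brew} = 18.5 + (1/3)p_{Aroma}.
By symmetry p_{Aroma} = p_{Brew}; substituting into the reaction function, (2/3)p_{Brew} = 18.5 and p_{Brew} = 27.75.
q_{Brew} = 75 − 3·27.75 + 2·27.75 = 47.25.
Profit = (27.75 − 12)·47.25 = 744.1875.

744.1875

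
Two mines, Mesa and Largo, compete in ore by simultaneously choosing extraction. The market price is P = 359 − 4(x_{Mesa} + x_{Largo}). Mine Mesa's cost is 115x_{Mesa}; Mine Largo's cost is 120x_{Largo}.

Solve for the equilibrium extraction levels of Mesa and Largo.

20.75, 19.5

Mine Mesa's profit: π = x_{Mesa}(359 − 4(x_{Mesa} + x_{Largo})) − 115x_{Mesa}.
∂π/∂x_{Mesa} = 244 − 8x_{Mesa} − 4x_{Largo} = 0, so x_{Mesa} = 30.5 − 0.5x_{Largo}.
By the same steps for Largo: x_{Largo} = 29.875 − 0.5x_{Mesa}.
Solving the two reaction functions simultaneously: (1 − (−0.5)(−0.5))x_{Mesa} = 30.5 − 0.5·29.875, so 0.75x_{Mesa} = 15.5625 and x_{Mesa} = 20.75.
Then x_{Largo} = 29.875 − 0.5·20.75 = 19.5.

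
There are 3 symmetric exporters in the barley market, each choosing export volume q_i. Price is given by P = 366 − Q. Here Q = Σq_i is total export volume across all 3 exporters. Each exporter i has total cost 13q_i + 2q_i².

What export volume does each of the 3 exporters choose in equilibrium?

A representative exporter's profit is π_i = q_i(366 − Q) − 13q_i − 2q_i², with Q = q_i + Σ_{j≠i} q_j.
First-order condition: 353 − 6q_i − Σ_{j≠i} q_j = 0.
In a symmetric equilibrium every exporter chooses the same q, so Σ_{j≠i} q_j = 2q. The condition becomes 353 − 8q = 0, giving q = 353/8 = 44.125.

44.125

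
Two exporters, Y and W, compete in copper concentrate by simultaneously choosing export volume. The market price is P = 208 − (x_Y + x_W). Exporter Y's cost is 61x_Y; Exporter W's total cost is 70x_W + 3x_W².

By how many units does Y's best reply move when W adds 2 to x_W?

-1

Exporter Y's profit: π = x_Y(208 − (x_Y + x_W)) − 61x_Y.
∂π/∂x_Y = 147 − 2x_Y − x_W = 0, so x_Y = 73.5 − 0.5x_W.
The reaction-function slope is −0.5, so a 2-unit rise in x_W moves x_Y by −0.5 × 2 = −1. Y's best response falls — the actions are strategic substitutes.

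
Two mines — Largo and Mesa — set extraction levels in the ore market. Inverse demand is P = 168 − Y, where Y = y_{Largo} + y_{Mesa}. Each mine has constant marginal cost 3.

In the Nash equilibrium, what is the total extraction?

Mine Largo's profit: π = y_{Largo}(168 − (y_{Largo} + y_{Mesa})) − 3y_{Largo}.
∂π/∂y_{Largo} = 165 − 2y_{Largo} − y_{Mesa} = 0, so y_{Largo} = 82.5 − 0.5y_{Mesa}.
By symmetry y_{Mesa} = y_{Largo}; substituting into the reaction function, 1.5y_{Largo} = 82.5 and y_{Largo} = 55.
Total extraction: 55 + 55 = 110.

110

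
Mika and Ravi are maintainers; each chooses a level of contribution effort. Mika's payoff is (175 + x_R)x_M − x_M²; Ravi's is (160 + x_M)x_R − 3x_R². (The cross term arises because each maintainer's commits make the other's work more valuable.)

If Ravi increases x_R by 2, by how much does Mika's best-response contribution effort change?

1

Expanding Mika's payoff: 175x_M + x_Rx_M − x_M².
∂π/∂x_M = 175 + x_R − 2x_M = 0, so x_M = 87.5 + 0.5x_R.
The reaction-function slope is 0.5, so a 2-unit rise in x_R moves x_M by 0.5 × 2 = 1. Mika's best response rises — the actions are strategic complements.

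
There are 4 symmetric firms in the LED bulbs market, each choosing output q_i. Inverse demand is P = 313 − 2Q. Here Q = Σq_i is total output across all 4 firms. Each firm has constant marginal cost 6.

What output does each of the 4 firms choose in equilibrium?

A representative firm's profit is π_i = q_i(313 − 2Q) − 6q_i, with Q = q_i + Σ_{j≠i} q_j.
First-order condition: 307 − 4q_i − 2Σ_{j≠i} q_j = 0.
Imposing symmetry (q_j = q for all j) turns Σ_{j≠i} q_j into 3q, so 307 = 10q and q = 30.7.

30.7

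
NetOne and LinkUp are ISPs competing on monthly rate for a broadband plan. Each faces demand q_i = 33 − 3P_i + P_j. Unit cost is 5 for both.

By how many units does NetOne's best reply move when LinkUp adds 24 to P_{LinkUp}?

4

NetOne's profit: π = (P_{NetOne} − 5)(33 − 3P_{NetOne} + P_{LinkUp}).
∂π/∂P_{NetOne} = 48 − 6P_{NetOne} + P_{LinkUp} = 0 ⇒ P_{NetOne} = 8 + (1/6)P_{LinkUp}.
The reaction-function slope is 1/6, so a 24-unit rise in P_{LinkUp} moves P_{NetOne} by 1/6 × 24 = 4. NetOne's best response rises — the actions are strategic complements.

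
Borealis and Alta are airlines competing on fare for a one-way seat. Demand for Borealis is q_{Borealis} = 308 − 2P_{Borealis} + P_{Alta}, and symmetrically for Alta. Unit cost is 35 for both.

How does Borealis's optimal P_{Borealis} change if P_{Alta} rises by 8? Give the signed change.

Borealis's profit: π = (P_{Borealis} − 35)(308 − 2P_{Borealis} + P_{Alta}).
∂π/∂P_{Borealis} = 378 − 4P_{Borealis} + P_{Alta} = 0 ⇒ P_{Borealis} = 94.5 + 0.25P_{Alta}.
The reaction-function slope is 0.25, so an 8-unit rise in P_{Alta} moves P_{Borealis} by 0.25 × 8 = 2. Borealis's best response rises — the actions are strategic complements.

2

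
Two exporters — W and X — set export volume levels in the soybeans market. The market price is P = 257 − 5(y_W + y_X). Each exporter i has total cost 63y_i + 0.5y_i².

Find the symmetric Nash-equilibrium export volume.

Exporter W's profit: π = y_W(257 − 5(y_W + y_X)) − 63y_W − 0.5y_W².
∂π/∂y_W = 194 − 11y_W − 5y_X = 0, so y_W = 194/11 − (5/11)y_X.
By symmetry y_X = y_W; substituting into the reaction function, (16/11)y_W = 194/11 and y_W = 12.125.

12.125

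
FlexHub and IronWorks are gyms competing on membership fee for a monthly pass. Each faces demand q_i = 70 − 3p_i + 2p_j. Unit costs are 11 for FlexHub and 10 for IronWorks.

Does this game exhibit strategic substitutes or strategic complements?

strategic complements

FlexHub's profit: π = (p_{FlexHub} − 11)(70 − 3p_{FlexHub} + 2p_{IronWorks}).
∂π/∂p_{FlexHub} = 103 − 6p_{FlexHub} + 2p_{IronWorks} = 0 ⇒ p_{FlexHub} = 103/6 + (1/3)p_{IronWorks}.
The best-response slope dp_{FlexHub}/dp_{IronWorks} = 1/3 > 0: the reaction function is upward-sloping, so the choices are strategic complements.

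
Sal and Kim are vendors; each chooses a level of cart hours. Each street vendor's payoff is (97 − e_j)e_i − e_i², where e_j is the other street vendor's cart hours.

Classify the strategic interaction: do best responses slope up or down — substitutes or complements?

Sal's payoff is (97 − e_K)e_S − e_S².
∂π/∂e_S = 97 − e_K − 2e_S = 0, so e_S = 48.5 − 0.5e_K.
The best-response slope de_S/de_K = −0.5 < 0: the reaction function is downward-sloping, so the choices are strategic substitutes.

strategic substitutes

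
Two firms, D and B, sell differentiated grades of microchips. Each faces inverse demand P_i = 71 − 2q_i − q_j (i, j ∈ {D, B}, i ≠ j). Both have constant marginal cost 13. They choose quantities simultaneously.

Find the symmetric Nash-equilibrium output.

Firm D's profit: π = q_D(71 − 2q_D − q_B) − 13q_D.
∂π/∂q_D = 58 − 4q_D − q_B = 0 ⇒ q_D = 14.5 − 0.25q_B.
By symmetry q_B = q_D; substituting into the reaction function, 1.25q_D = 14.5 and q_D = 11.6.

11.6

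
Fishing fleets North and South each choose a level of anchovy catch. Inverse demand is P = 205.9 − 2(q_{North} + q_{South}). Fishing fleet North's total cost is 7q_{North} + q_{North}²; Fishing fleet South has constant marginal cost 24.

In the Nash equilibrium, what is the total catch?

Fishing fleet North's profit: π = q_{North}(205.9 − 2(q_{North} + q_{South})) − 7q_{North} − q_{North}².
∂π/∂q_{North} = 198.9 − 6q_{North} − 2q_{South} = 0, so q_{North} = 33.15 − (1/3)q_{South}.
For South: ∂π/∂q_{South} = 181.9 − 4q_{South} − 2q_{North} = 0 ⇒ q_{South} = 45.475 − 0.5q_{North}.
Solving the two reaction functions simultaneously: (1 − (−1/3)(−0.5))q_{North} = 33.15 − (1/3)·45.475, so (5/6)q_{North} = 2159/120 and q_{North} = 21.59.
Then q_{South} = 45.475 − 0.5·21.59 = 34.68.
Total catch: 21.59 + 34.68 = 56.27.

56.27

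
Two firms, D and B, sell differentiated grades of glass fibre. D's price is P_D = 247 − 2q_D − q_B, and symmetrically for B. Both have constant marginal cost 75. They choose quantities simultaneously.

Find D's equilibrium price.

143.8

Firm D's profit: π = q_D(247 − 2q_D − q_B) − 75q_D.
∂π/∂q_D = 172 − 4q_D − q_B = 0 ⇒ q_D = 43 − 0.25q_B.
Setting q_D = q_B in the reaction function: q_D = 43 − 0.25q_D, so q_D = 43 / 1.25 = 34.4.
P_D = 247 − 2·34.4 − 34.4 = 143.8.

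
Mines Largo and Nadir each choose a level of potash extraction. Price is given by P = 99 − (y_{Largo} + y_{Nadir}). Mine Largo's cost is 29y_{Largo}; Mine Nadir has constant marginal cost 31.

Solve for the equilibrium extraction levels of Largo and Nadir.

Mine Largo's profit: π = y_{Largo}(99 − (y_{Largo} + y_{Nadir})) − 29y_{Largo}.
∂π/∂y_{Largo} = 70 − 2y_{Largo} − y_{Nadir} = 0, so y_{Largo} = 35 − 0.5y_{Nadir}.
By the same steps for Nadir: y_{Nadir} = 34 − 0.5y_{Largo}.
Plugging y_{Nadir} into Largo's best response: y_{Largo} = 35 − 0.5(34 − 0.5y_{Largo}) ⇒ 0.75y_{Largo} = 18, so y_{Largo} = 24.
Then y_{Nadir} = 34 − 0.5·24 = 22.

24, 22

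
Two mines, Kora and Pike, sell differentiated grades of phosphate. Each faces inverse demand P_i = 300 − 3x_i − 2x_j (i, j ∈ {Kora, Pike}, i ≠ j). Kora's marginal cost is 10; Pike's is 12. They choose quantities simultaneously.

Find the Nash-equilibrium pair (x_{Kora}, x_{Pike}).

36.375, 35.875

Mine Kora's profit: π = x_{Kora}(300 − 3x_{Kora} − 2x_{Pike}) − 10x_{Kora}.
∂π/∂x_{Kora} = 290 − 6x_{Kora} − 2x_{Pike} = 0 ⇒ x_{Kora} = 145/3 − (1/3)x_{Pike}.
Similarly x_{Pike} = 48 − (1/3)x_{Kora}.
Plugging x_{Pike} into Kora's best response: x_{Kora} = 145/3 − (1/3)(48 − (1/3)x_{Kora}) ⇒ (8/9)x_{Kora} = 97/3, so x_{Kora} = 36.375.
Then x_{Pike} = 48 − (1/3)·36.375 = 35.875.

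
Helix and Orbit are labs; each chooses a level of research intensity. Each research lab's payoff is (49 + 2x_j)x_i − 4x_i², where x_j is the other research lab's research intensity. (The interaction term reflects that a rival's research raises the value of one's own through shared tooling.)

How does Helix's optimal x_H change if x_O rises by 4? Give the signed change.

1

Helix's payoff is (49 + 2x_O)x_H − 4x_H².
∂π/∂x_H = 49 + 2x_O − 8x_H = 0, so x_H = 6.125 + 0.25x_O.
The reaction-function slope is 0.25, so a 4-unit rise in x_O moves x_H by 0.25 × 4 = 1. Helix's best response rises — the actions are strategic complements.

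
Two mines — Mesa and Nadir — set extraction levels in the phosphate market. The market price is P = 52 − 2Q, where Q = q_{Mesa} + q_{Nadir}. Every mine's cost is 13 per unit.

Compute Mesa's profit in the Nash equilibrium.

84.5

Mine Mesa's profit: π = q_{Mesa}(52 − 2(q_{Mesa} + q_{Nadir})) − 13q_{Mesa}.
∂π/∂q_{Mesa} = 39 − 4q_{Mesa} − 2q_{Nadir} = 0, so q_{Mesa} = 9.75 − 0.5q_{Nadir}.
By symmetry q_{Nadir} = q_{Mesa}; substituting into the reaction function, 1.5q_{Mesa} = 9.75 and q_{Mesa} = 6.5.
Price P = 52 − 2·13 = 26.
Mesa's profit: (26 − 13)·6.5 = 84.5.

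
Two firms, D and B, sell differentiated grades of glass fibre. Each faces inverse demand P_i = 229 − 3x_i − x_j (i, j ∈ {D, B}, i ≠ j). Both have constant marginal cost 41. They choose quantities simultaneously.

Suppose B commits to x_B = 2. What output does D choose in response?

Firm D's profit: π = x_D(229 − 3x_D − x_B) − 41x_D.
∂π/∂x_D = 188 − 6x_D − x_B = 0 ⇒ x_D = 94/3 − (1/6)x_B.
At x_B = 2: x_D = 94/3 − (1/6)·2 = 31.

31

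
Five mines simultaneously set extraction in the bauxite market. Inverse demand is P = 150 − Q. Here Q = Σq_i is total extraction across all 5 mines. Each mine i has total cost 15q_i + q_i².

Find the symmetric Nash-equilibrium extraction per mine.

16.875

A representative mine's profit is π_i = q_i(150 − Q) − 15q_i − q_i², with Q = q_i + Σ_{j≠i} q_j.
First-order condition: 135 − 4q_i − Σ_{j≠i} q_j = 0.
In a symmetric equilibrium every mine chooses the same q, so Σ_{j≠i} q_j = 4q. The condition becomes 135 − 8q = 0, giving q = 135/8 = 16.875.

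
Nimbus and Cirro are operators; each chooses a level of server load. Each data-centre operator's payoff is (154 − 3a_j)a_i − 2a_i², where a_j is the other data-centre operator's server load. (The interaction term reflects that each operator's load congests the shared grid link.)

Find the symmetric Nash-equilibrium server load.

Nimbus's payoff is (154 − 3a_C)a_N − 2a_N².
∂π/∂a_N = 154 − 3a_C − 4a_N = 0, so a_N = 38.5 − 0.75a_C.
The game is symmetric, so in equilibrium a_C = a_N: the reaction function gives 1.75a_N = 38.5, hence a_N = 22.

22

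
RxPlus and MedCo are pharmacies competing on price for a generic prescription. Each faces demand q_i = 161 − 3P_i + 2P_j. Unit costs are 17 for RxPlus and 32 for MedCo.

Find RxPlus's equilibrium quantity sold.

116.4375

RxPlus's profit: π = (P_{RxPlus} − 17)(161 − 3P_{RxPlus} + 2P_{MedCo}).
∂π/∂P_{RxPlus} = 212 − 6P_{RxPlus} + 2P_{MedCo} = 0 ⇒ P_{RxPlus} = 106/3 + (1/3)P_{MedCo}.
Similarly P_{MedCo} = 257/6 + (1/3)P_{RxPlus}.
Solving the two reaction functions simultaneously: (1 − (1/3)(1/3))P_{RxPlus} = 106/3 + (1/3)·(257/6), so (8/9)P_{RxPlus} = 893/18 and P_{RxPlus} = 55.8125.
Then P_{MedCo} = 257/6 + (1/3)·55.8125 = 61.4375.
q_{RxPlus} = 161 − 3·55.8125 + 2·61.4375 = 116.4375.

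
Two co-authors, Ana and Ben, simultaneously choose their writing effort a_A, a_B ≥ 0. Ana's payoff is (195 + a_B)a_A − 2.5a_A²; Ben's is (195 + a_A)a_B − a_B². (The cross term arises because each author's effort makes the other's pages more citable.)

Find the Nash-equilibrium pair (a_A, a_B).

Expanding Ana's payoff: 195a_A + a_Ba_A − 2.5a_A².
∂π/∂a_A = 195 + a_B − 5a_A = 0, so a_A = 39 + 0.2a_B.
Likewise for Ben: a_B = 97.5 + 0.5a_A.
Plugging a_B into Ana's best response: a_A = 39 + 0.2(97.5 + 0.5a_A) ⇒ 0.9a_A = 58.5, so a_A = 65.
Then a_B = 97.5 + 0.5·65 = 130.

65, 130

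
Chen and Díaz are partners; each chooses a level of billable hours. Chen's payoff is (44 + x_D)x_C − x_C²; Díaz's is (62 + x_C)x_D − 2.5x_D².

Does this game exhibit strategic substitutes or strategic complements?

strategic complements

Expanding Chen's payoff: 44x_C + x_Dx_C − x_C².
∂π/∂x_C = 44 + x_D − 2x_C = 0, so x_C = 22 + 0.5x_D.
The best-response slope dx_C/dx_D = 0.5 > 0: the reaction function is upward-sloping, so the choices are strategic complements.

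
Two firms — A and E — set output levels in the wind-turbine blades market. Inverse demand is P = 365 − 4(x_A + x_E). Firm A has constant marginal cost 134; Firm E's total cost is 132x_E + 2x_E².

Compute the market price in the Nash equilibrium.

Firm A's profit: π = x_A(365 − 4(x_A + x_E)) − 134x_A.
∂π/∂x_A = 231 − 8x_A − 4x_E = 0, so x_A = 28.875 − 0.5x_E.
For E: ∂π/∂x_E = 233 − 12x_E − 4x_A = 0 ⇒ x_E = 233/12 − (1/3)x_A.
Substituting the second reaction function into the first: x_A = 28.875 − 0.5(233/12 − (1/3)x_A), which gives (5/6)x_A = 115/6 ⇒ x_A = 23.
Then x_E = 233/12 − (1/3)·23 = 11.75.
Equilibrium price: P = 365 − 4·34.75 = 226.

226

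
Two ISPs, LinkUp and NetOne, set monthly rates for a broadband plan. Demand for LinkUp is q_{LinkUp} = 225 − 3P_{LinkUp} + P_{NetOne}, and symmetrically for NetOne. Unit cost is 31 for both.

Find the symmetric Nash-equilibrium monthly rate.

LinkUp's profit: π = (P_{LinkUp} − 31)(225 − 3P_{LinkUp} + P_{NetOne}).
∂π/∂P_{LinkUp} = 318 − 6P_{LinkUp} + P_{NetOne} = 0 ⇒ P_{LinkUp} = 53 + (1/6)P_{NetOne}.
The game is symmetric, so in equilibrium P_{NetOne} = P_{LinkUp}: the reaction function gives (5/6)P_{LinkUp} = 53, hence P_{LinkUp} = 63.6.

63.6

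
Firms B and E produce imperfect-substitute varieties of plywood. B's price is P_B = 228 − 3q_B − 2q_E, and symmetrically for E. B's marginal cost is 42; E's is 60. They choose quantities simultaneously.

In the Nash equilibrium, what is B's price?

115.125

Firm B's profit: π = q_B(228 − 3q_B − 2q_E) − 42q_B.
∂π/∂q_B = 186 − 6q_B − 2q_E = 0 ⇒ q_B = 31 − (1/3)q_E.
Similarly q_E = 28 − (1/3)q_B.
Solving the two reaction functions simultaneously: (1 − (−1/3)(−1/3))q_B = 31 − (1/3)·28, so (8/9)q_B = 65/3 and q_B = 24.375.
Then q_E = 28 − (1/3)·24.375 = 19.875.
P_B = 228 − 3·24.375 − 2·19.875 = 115.125.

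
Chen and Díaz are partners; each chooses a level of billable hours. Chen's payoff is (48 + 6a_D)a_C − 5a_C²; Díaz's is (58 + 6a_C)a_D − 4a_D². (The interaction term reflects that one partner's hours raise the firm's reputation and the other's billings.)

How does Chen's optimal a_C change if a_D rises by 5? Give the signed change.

Expanding Chen's payoff: 48a_C + 6a_Da_C − 5a_C².
∂π/∂a_C = 48 + 6a_D − 10a_C = 0, so a_C = 4.8 + 0.6a_D.
The reaction-function slope is 0.6, so a 5-unit rise in a_D moves a_C by 0.6 × 5 = 3. Chen's best response rises — the actions are strategic complements.

3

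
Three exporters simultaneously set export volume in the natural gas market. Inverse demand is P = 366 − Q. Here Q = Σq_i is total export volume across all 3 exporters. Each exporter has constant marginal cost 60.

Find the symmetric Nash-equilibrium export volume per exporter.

A representative exporter's profit is π_i = q_i(366 − Q) − 60q_i, with Q = q_i + Σ_{j≠i} q_j.
First-order condition: 306 − 2q_i − Σ_{j≠i} q_j = 0.
With identical exporters, set every q_j = q: then 306 − 2q − 2q = 0, i.e. q = 306/4 = 76.5.

76.5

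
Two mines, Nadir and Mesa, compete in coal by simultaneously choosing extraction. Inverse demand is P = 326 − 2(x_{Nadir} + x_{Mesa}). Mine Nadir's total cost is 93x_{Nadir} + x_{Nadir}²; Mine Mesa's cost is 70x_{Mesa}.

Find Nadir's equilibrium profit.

Mine Nadir's profit: π = x_{Nadir}(326 − 2(x_{Nadir} + x_{Mesa})) − 93x_{Nadir} − x_{Nadir}².
∂π/∂x_{Nadir} = 233 − 6x_{Nadir} − 2x_{Mesa} = 0, so x_{Nadir} = 233/6 − (1/3)x_{Mesa}.
For Mesa: ∂π/∂x_{Mesa} = 256 − 4x_{Mesa} − 2x_{Nadir} = 0 ⇒ x_{Mesa} = 64 − 0.5x_{Nadir}.
Plugging x_{Mesa} into Nadir's best response: x_{Nadir} = 233/6 − (1/3)(64 − 0.5x_{Nadir}) ⇒ (5/6)x_{Nadir} = 17.5, so x_{Nadir} = 21.
Then x_{Mesa} = 64 − 0.5·21 = 53.5.
Price P = 326 − 2·74.5 = 177.
Nadir's profit: (177 − 93)·21 − (21)² = 1323.

1323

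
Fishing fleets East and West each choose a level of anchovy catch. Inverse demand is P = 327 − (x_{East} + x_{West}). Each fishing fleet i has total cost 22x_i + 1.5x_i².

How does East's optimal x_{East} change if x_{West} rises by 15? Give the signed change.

-3

Fishing fleet East's profit: π = x_{East}(327 − (x_{East} + x_{West})) − 22x_{East} − 1.5x_{East}².
∂π/∂x_{East} = 305 − 5x_{East} − x_{West} = 0, so x_{East} = 61 − 0.2x_{West}.
The reaction-function slope is −0.2, so a 15-unit rise in x_{West} moves x_{East} by −0.2 × 15 = −3. East's best response falls — the actions are strategic substitutes.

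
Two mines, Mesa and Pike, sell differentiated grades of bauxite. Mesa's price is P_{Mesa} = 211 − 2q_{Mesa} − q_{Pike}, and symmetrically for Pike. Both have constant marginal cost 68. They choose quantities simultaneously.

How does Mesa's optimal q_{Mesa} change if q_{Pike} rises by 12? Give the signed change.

Mine Mesa's profit: π = q_{Mesa}(211 − 2q_{Mesa} − q_{Pike}) − 68q_{Mesa}.
∂π/∂q_{Mesa} = 143 − 4q_{Mesa} − q_{Pike} = 0 ⇒ q_{Mesa} = 35.75 − 0.25q_{Pike}.
The reaction-function slope is −0.25, so a 12-unit rise in q_{Pike} moves q_{Mesa} by −0.25 × 12 = −3. Mesa's best response falls — the actions are strategic substitutes.

-3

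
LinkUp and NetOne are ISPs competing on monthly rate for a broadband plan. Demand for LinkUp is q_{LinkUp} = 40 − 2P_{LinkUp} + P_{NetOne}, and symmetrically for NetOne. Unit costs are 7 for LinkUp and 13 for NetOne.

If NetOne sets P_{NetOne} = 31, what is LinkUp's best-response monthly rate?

21.25

LinkUp's profit: π = (P_{LinkUp} − 7)(40 − 2P_{LinkUp} + P_{NetOne}).
∂π/∂P_{LinkUp} = 54 − 4P_{LinkUp} + P_{NetOne} = 0 ⇒ P_{LinkUp} = 13.5 + 0.25P_{NetOne}.
At P_{NetOne} = 31: P_{LinkUp} = 13.5 + 0.25·31 = 21.25.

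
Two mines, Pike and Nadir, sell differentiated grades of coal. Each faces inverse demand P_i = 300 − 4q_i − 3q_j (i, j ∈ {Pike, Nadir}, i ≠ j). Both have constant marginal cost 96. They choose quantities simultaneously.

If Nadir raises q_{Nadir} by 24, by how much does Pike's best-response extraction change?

-9

Mine Pike's profit: π = q_{Pike}(300 − 4q_{Pike} − 3q_{Nadir}) − 96q_{Pike}.
∂π/∂q_{Pike} = 204 − 8q_{Pike} − 3q_{Nadir} = 0 ⇒ q_{Pike} = 25.5 − 0.375q_{Nadir}.
The reaction-function slope is −0.375, so a 24-unit rise in q_{Nadir} moves q_{Pike} by −0.375 × 24 = −9. Pike's best response falls — the actions are strategic substitutes.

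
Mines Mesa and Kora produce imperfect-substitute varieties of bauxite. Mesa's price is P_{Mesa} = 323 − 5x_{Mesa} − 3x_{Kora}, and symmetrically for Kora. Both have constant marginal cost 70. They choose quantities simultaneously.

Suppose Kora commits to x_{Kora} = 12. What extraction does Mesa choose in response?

Mine Mesa's profit: π = x_{Mesa}(323 − 5x_{Mesa} − 3x_{Kora}) − 70x_{Mesa}.
∂π/∂x_{Mesa} = 253 − 10x_{Mesa} − 3x_{Kora} = 0 ⇒ x_{Mesa} = 25.3 − 0.3x_{Kora}.
At x_{Kora} = 12: x_{Mesa} = 25.3 − 0.3·12 = 21.7.

21.7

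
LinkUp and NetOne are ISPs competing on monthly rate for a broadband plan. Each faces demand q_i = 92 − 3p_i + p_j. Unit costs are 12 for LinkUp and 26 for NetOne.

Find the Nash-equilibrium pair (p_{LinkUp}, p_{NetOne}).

26.8, 32.8

LinkUp's profit: π = (p_{LinkUp} − 12)(92 − 3p_{LinkUp} + p_{NetOne}).
∂π/∂p_{LinkUp} = 128 − 6p_{LinkUp} + p_{NetOne} = 0 ⇒ p_{LinkUp} = 64/3 + (1/6)p_{NetOne}.
Similarly p_{NetOne} = 85/3 + (1/6)p_{LinkUp}.
Plugging p_{NetOne} into LinkUp's best response: p_{LinkUp} = 64/3 + (1/6)(85/3 + (1/6)p_{LinkUp}) ⇒ (35/36)p_{LinkUp} = 469/18, so p_{LinkUp} = 26.8.
Then p_{NetOne} = 85/3 + (1/6)·26.8 = 32.8.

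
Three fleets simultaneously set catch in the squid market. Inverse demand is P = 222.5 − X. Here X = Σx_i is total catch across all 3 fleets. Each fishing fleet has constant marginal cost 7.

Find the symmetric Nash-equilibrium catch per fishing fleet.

A representative fishing fleet's profit is π_i = x_i(222.5 − X) − 7x_i, with X = x_i + Σ_{j≠i} x_j.
First-order condition: 215.5 − 2x_i − Σ_{j≠i} x_j = 0.
Imposing symmetry (x_j = x for all j) turns Σ_{j≠i} x_j into 2x, so 215.5 = 4x and x = 53.875.

53.875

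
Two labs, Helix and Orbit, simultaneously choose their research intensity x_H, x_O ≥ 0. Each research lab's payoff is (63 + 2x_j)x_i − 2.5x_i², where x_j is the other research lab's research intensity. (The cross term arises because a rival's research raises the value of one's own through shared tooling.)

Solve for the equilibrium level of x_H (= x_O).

21

Helix's payoff is (63 + 2x_O)x_H − 2.5x_H².
∂π/∂x_H = 63 + 2x_O − 5x_H = 0, so x_H = 12.6 + 0.4x_O.
By symmetry x_O = x_H; substituting into the reaction function, 0.6x_H = 12.6 and x_H = 21.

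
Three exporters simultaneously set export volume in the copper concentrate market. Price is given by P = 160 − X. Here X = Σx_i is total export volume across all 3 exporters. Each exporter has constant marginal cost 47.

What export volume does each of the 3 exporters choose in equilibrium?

A representative exporter's profit is π_i = x_i(160 − X) − 47x_i, with X = x_i + Σ_{j≠i} x_j.
First-order condition: 113 − 2x_i − Σ_{j≠i} x_j = 0.
With identical exporters, set every x_j = x: then 113 − 2x − 2x = 0, i.e. x = 113/4 = 28.25.

28.25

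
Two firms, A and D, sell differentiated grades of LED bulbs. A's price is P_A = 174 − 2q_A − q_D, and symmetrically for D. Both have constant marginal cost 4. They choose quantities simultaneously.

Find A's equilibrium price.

Firm A's profit: π = q_A(174 − 2q_A − q_D) − 4q_A.
∂π/∂q_A = 170 − 4q_A − q_D = 0 ⇒ q_A = 42.5 − 0.25q_D.
By symmetry q_D = q_A; substituting into the reaction function, 1.25q_A = 42.5 and q_A = 34.
P_A = 174 − 2·34 − 34 = 72.

72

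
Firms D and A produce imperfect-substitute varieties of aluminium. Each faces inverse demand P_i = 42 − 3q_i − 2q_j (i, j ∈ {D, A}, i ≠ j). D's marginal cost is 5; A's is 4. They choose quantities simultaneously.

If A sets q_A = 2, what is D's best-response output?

Firm D's profit: π = q_D(42 − 3q_D − 2q_A) − 5q_D.
∂π/∂q_D = 37 − 6q_D − 2q_A = 0 ⇒ q_D = 37/6 − (1/3)q_A.
At q_A = 2: q_D = 37/6 − (1/3)·2 = 5.5.

5.5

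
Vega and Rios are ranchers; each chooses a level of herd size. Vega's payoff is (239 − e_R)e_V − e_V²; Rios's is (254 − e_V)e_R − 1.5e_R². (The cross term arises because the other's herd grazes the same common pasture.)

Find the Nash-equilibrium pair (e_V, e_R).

92.6, 53.8

Expanding Vega's payoff: 239e_V − e_Re_V − e_V².
∂π/∂e_V = 239 − e_R − 2e_V = 0, so e_V = 119.5 − 0.5e_R.
Likewise for Rios: e_R = 254/3 − (1/3)e_V.
Plugging e_R into Vega's best response: e_V = 119.5 − 0.5(254/3 − (1/3)e_V) ⇒ (5/6)e_V = 463/6, so e_V = 92.6.
Then e_R = 254/3 − (1/3)·92.6 = 53.8.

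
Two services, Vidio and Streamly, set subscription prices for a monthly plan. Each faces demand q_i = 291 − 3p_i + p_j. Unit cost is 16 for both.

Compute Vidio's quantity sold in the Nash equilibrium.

155.4

Vidio's profit: π = (p_{Vidio} − 16)(291 − 3p_{Vidio} + p_{Streamly}).
∂π/∂p_{Vidio} = 339 − 6p_{Vidio} + p_{Streamly} = 0 ⇒ p_{Vidio} = 56.5 + (1/6)p_{Streamly}.
By symmetry p_{Streamly} = p_{Vidio}; substituting into the reaction function, (5/6)p_{Vidio} = 56.5 and p_{Vidio} = 67.8.
q_{Vidio} = 291 − 3·67.8 + 67.8 = 155.4.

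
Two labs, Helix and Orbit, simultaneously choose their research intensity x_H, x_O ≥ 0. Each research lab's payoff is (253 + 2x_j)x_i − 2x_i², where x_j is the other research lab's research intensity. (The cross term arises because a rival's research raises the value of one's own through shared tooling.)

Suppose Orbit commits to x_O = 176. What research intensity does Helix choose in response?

151.25

Helix's payoff is (253 + 2x_O)x_H − 2x_H².
∂π/∂x_H = 253 + 2x_O − 4x_H = 0, so x_H = 63.25 + 0.5x_O.
At x_O = 176: x_H = 63.25 + 0.5·176 = 151.25.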